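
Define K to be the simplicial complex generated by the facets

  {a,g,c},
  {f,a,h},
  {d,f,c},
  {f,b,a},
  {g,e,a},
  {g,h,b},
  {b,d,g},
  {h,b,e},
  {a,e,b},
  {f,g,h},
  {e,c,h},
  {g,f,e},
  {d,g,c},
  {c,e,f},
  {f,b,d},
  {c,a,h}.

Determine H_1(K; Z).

H_1 = Z^2.

Fix the vertex order a < b < c < d < e < f < g < h and write every simplex with vertices in increasing order. Then dim K = 2 and the simplices of K are:

  0-simplices (8): a, b, c, d, e, f, g, h
  1-simplices (24): ab, ac, ae, af, ag, ah, bd, be, bf, bg, bh, cd, ce, cf, cg, ch, df, dg, ef, eg, eh, fg, fh, gh
  2-simplices (16): abe, abf, acg, ach, aeg, afh, bdf, bdg, beh, bgh, cdf, cdg, cef, ceh, efg, fgh

giving chain groups C_0 ≅ Z^8, C_1 ≅ Z^24, C_2 ≅ Z^16.

The boundary map ∂_1: C_1 → C_0 sends each edge [p,q] (with p < q) to q − p.
As a 8×24 matrix over Z this has rank 7, with invariant factors (1,1,1,1,1,1,1).

∂_2: C_2 → C_1 maps a triangle to the signed sum of its edges. For instance
  ∂cdf = df − cf + cd,
  ∂fgh = gh − fh + fg.
The 24×16 boundary matrix has rank 15 and Smith normal form diag(1,1,1,1,1,1,1,1,1,1,1,1,1,1,1).

Reading off H_k = ker ∂_k / im ∂_{k+1}:

  H_1: rank ker ∂_1 − rank ∂_2 = (24 − 7) − 15 = 2, and the invariant factors of ∂_2 are all 1, so H_1 ≅ Z^2.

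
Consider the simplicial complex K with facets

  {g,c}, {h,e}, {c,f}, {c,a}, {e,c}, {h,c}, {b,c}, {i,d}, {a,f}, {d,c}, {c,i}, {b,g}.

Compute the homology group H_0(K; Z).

We work with the vertex ordering a < b < c < d < e < f < g < h < i. The simplices of K, each written with vertices in increasing order, are:

  0-simplices (9): a, b, c, d, e, f, g, h, i
  1-simplices (12): ac, af, bc, bg, cd, ce, cf, cg, ch, ci, di, eh

giving chain groups C_0 ≅ Z^9, C_1 ≅ Z^12.

∂_1: C_1 → C_0 maps an edge to its endpoints' difference, ∂[p,q] = q − p. For instance
  ∂bg = g − b.
This gives a 9×12 integer matrix of rank 8; reducing to Smith normal form yields diagonal entries (1,1,1,1,1,1,1,1).

Now H_k = ker ∂_k / im ∂_{k+1}, so:

  H_0: rank C_0 − rank ∂_1 = 9 − 8 = 1, and the invariant factors of ∂_1 are all 1, so H_0 = Z.

H_0 ≅ Z.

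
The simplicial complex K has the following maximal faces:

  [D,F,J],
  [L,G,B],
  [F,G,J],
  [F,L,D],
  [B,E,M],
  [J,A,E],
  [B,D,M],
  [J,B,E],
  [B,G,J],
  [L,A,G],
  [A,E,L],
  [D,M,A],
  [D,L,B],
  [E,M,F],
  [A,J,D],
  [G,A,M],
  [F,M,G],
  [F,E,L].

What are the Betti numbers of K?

b_0 = 1, b_1 = 2, b_2 = 1.

Order the vertices as A < B < D < E < F < G < J < L < M. Listing each simplex with vertices in this order, K has dimension 2 with simplices:

  0-simplices (9): A, B, D, E, F, G, J, L, M
  1-simplices (27): AD, AE, AG, AJ, AL, AM, BD, BE, BG, BJ, BL, BM, DF, DJ, DL, DM, EF, EJ, EL, EM, FG, FJ, FL, FM, GJ, GL, GM
  2-simplices (18): ADJ, ADM, AEJ, AEL, AGL, AGM, BDL, BDM, BEJ, BEM, BGJ, BGL, DFJ, DFL, EFL, EFM, FGJ, FGM

giving chain groups C_0 ≅ Z^9, C_1 ≅ Z^27, C_2 ≅ Z^18.

∂_1: C_1 → C_0 sends each edge [p,q] (with p < q) to q − p. For instance
  ∂AJ = J − A.
The 9×27 boundary matrix has rank 8 and Smith normal form diag(1,1,1,1,1,1,1,1).

The boundary map ∂_2: C_2 → C_1 maps a triangle to the signed sum of its edges. For instance
  ∂AEL = EL − AL + AE,
  ∂ADM = DM − AM + AD.
The 27×18 boundary matrix has rank 17 and Smith normal form diag(1,1,1,1,1,1,1,1,1,1,1,1,1,1,1,1,1).

From H_k ≅ ker(∂_k) / im(∂_{k+1}) we obtain:

  H_0: rank C_0 − rank ∂_1 = 9 − 8 = 1, and the invariant factors of ∂_1 are all 1, so H_0 = Z.
  H_1: rank ker ∂_1 − rank ∂_2 = (27 − 8) − 17 = 2, and the invariant factors of ∂_2 are all 1, so H_1 = Z^2.
  H_2: rank ker ∂_2 − rank ∂_3 = (18 − 17) − 0 = 1, and there is no ∂_3, so H_2 = Z.

Hence the Betti numbers are b_0 = 1, b_1 = 2, b_2 = 1.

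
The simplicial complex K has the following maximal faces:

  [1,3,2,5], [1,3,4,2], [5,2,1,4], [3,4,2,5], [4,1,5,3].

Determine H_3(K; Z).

H_3 ≅ Z.

K has 5 vertices, 10 edges, 10 triangles, 5 3-simplices.
rank ∂_3 = 4, rank ∂_4 = 0 ⇒ b_3 = 5 − 4 − 0 = 1. So H_3 ≅ Z.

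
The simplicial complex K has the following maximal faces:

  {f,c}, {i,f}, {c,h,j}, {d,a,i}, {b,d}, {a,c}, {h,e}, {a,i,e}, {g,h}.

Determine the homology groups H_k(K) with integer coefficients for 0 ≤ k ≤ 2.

H_0 = Z,  H_1 = Z^2,  H_2 = 0.

K has 10 vertices, 14 edges, 3 triangles.
rank ∂_0 = 0, rank ∂_1 = 9 ⇒ b_0 = 10 − 0 − 9 = 1; all invariant factors of ∂_1 are 1 so no torsion. So H_0 ≅ Z.
rank ∂_1 = 9, rank ∂_2 = 3 ⇒ b_1 = 14 − 9 − 3 = 2; all invariant factors of ∂_2 are 1 so no torsion. So H_1 ≅ Z^2.
rank ∂_2 = 3, rank ∂_3 = 0 ⇒ b_2 = 3 − 3 − 0 = 0. So H_2 ≅ 0.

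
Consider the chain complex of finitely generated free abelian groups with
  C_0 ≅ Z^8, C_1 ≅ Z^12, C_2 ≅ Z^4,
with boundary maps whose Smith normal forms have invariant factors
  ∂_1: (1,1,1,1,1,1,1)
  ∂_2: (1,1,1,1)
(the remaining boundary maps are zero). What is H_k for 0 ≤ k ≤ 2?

H_0: b_0 = 8 − 0 − 7 = 1; torsion from ∂_1 factors > 1: none. So H_0 ≅ Z.
H_1: b_1 = 12 − 7 − 4 = 1; torsion from ∂_2 factors > 1: none. So H_1 ≅ Z.
H_2: b_2 = 4 − 4 − 0 = 0; torsion from ∂_3 factors > 1: none. So H_2 ≅ 0.

H_0 ≅ Z,  H_1 ≅ Z,  H_2 = 0.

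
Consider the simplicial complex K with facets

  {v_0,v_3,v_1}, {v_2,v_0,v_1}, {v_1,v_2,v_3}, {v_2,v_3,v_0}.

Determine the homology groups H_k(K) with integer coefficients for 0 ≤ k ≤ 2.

Take the total order v_0 < v_1 < v_2 < v_3 on the vertex set. Then K (dimension 2) consists of the simplices:

  0-simplices (4): [v_0], [v_1], [v_2], [v_3]
  1-simplices (6): [v_0,v_1], [v_0,v_2], [v_0,v_3], [v_1,v_2], [v_1,v_3], [v_2,v_3]
  2-simplices (4): [v_0,v_1,v_2], [v_0,v_1,v_3], [v_0,v_2,v_3], [v_1,v_2,v_3]

giving chain groups C_0 ≅ Z^4, C_1 ≅ Z^6, C_2 ≅ Z^4.

∂_1: C_1 → C_0 is given by ∂[p,q] = [q] − [p].
As a 4×6 matrix over Z this has rank 3, with invariant factors (1,1,1).

Boundary ∂_2: C_2 → C_1 maps a triangle to the signed sum of its edges. For instance
  ∂[v_0,v_2,v_3] = [v_2,v_3] − [v_0,v_3] + [v_0,v_2],
  ∂[v_0,v_1,v_2] = [v_1,v_2] − [v_0,v_2] + [v_0,v_1].
The resulting 6×4 matrix has rank 3, and its Smith normal form has invariant factors (1,1,1).

From H_k ≅ ker(∂_k) / im(∂_{k+1}) we obtain:

  H_0: rank C_0 − rank ∂_1 = 4 − 3 = 1, and the invariant factors of ∂_1 are all 1, so H_0 ≅ Z.
  H_1: rank ker ∂_1 − rank ∂_2 = (6 − 3) − 3 = 0, and the invariant factors of ∂_2 are all 1, so H_1 ≅ 0.
  H_2: rank ker ∂_2 − rank ∂_3 = (4 − 3) − 0 = 1, and there is no ∂_3, so H_2 ≅ Z.

As a check, the Euler characteristic is 4 − 6 + 4 = 2, which agrees with 1 − 0 + 1 = 2.

H_0 = Z,  H_1 = 0,  H_2 = Z.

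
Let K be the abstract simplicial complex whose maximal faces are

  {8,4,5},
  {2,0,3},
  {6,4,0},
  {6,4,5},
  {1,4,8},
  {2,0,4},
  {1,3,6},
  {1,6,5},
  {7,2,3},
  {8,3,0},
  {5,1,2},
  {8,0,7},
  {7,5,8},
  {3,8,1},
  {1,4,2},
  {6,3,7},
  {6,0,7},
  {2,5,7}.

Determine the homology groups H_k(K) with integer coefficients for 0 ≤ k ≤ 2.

Order the vertices as 0 < 1 < 2 < 3 < 4 < 5 < 6 < 7 < 8. Listing each simplex with vertices in this order, K has dimension 2 with simplices:

  0-simplices (9): [0], [1], [2], [3], [4], [5], [6], [7], [8]
  1-simplices (27): (27 of them)
  2-simplices (18): [0,2,3], [0,2,4], [0,3,8], [0,4,6], [0,6,7], [0,7,8], [1,2,4], [1,2,5], [1,3,6], [1,3,8], [1,4,8], [1,5,6], [2,3,7], [2,5,7], [3,6,7], [4,5,6], [4,5,8], [5,7,8]

Hence C_0 ≅ Z^9, C_1 ≅ Z^27, C_2 ≅ Z^18.

The boundary map ∂_1: C_1 → C_0 maps an edge to its endpoints' difference, ∂[p,q] = q − p. For instance
  ∂[5,6] = [6] − [5].
The resulting 9×27 matrix has rank 8, and its Smith normal form has invariant factors (1,1,1,1,1,1,1,1).

Boundary ∂_2: C_2 → C_1 acts by ∂[p,q,r] = [q,r] − [p,r] + [p,q]. For instance
  ∂[0,4,6] = [4,6] − [0,6] + [0,4],
  ∂[0,2,3] = [2,3] − [0,3] + [0,2].
The 27×18 boundary matrix has rank 18 and Smith normal form diag(1,1,1,1,1,1,1,1,1,1,1,1,1,1,1,1,1,2).

Computing H_k = (kernel of ∂_k) / (image of ∂_{k+1}):

  H_0: rank C_0 − rank ∂_1 = 9 − 8 = 1, and the invariant factors of ∂_1 are all 1, so H_0 ≅ Z.
  H_1: rank ker ∂_1 − rank ∂_2 = (27 − 8) − 18 = 1, and ∂_2 has invariant factor 2 > 1, so H_1 ≅ Z ⊕ Z_2.
  H_2: rank ker ∂_2 − rank ∂_3 = (18 − 18) − 0 = 0, and there is no ∂_3, so H_2 ≅ 0.

As a check, the Euler characteristic is 9 − 27 + 18 = 0, which agrees with 1 − 1 + 0 = 0.

H_0 ≅ Z,  H_1 ≅ Z ⊕ Z_2,  H_2 = 0.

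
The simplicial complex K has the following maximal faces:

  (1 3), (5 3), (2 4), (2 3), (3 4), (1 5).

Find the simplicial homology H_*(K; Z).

Fix the vertex order 1 < 2 < 3 < 4 < 5 and write every simplex with vertices in increasing order. Then dim K = 1 and the simplices of K are:

  0-simplices (5): [1], [2], [3], [4], [5]
  1-simplices (6): [1,3], [1,5], [2,3], [2,4], [3,4], [3,5]

so the chain groups are C_0 ≅ Z^5, C_1 ≅ Z^6.

The boundary map ∂_1: C_1 → C_0 is given by ∂[p,q] = [q] − [p].
As a 5×6 matrix over Z this has rank 4, with invariant factors (1,1,1,1).

Now H_k = ker ∂_k / im ∂_{k+1}, so:

  H_0: rank C_0 − rank ∂_1 = 5 − 4 = 1, and the invariant factors of ∂_1 are all 1, so H_0 = Z.
  H_1: rank ker ∂_1 − rank ∂_2 = (6 − 4) − 0 = 2, and there is no ∂_2, so H_1 = Z^2.

As a check, the Euler characteristic is 5 − 6 = -1, which agrees with 1 − 2 = -1.

H_0 = Z,  H_1 = Z^2.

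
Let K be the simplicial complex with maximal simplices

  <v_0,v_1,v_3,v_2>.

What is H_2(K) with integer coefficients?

H_2 = 0.

We work with the vertex ordering v_0 < v_1 < v_2 < v_3. The simplices of K, each written with vertices in increasing order, are:

  0-simplices (4): [v_0], [v_1], [v_2], [v_3]
  1-simplices (6): [v_0,v_1], [v_0,v_2], [v_0,v_3], [v_1,v_2], [v_1,v_3], [v_2,v_3]
  2-simplices (4): [v_0,v_1,v_2], [v_0,v_1,v_3], [v_0,v_2,v_3], [v_1,v_2,v_3]
  3-simplices (1): [v_0,v_1,v_2,v_3]

Hence C_0 ≅ Z^4, C_1 ≅ Z^6, C_2 ≅ Z^4, C_3 ≅ Z^1.

The boundary map ∂_1: C_1 → C_0 maps an edge to its endpoints' difference, ∂[p,q] = q − p. For instance
  ∂[v_1,v_2] = [v_2] − [v_1].
As a 4×6 matrix over Z this has rank 3, with invariant factors (1,1,1).

Boundary ∂_2: C_2 → C_1 acts by ∂[p,q,r] = [q,r] − [p,r] + [p,q]. For instance
  ∂[v_0,v_1,v_2] = [v_1,v_2] − [v_0,v_2] + [v_0,v_1],
  ∂[v_0,v_2,v_3] = [v_2,v_3] − [v_0,v_3] + [v_0,v_2].
This gives a 6×4 integer matrix of rank 3; reducing to Smith normal form yields diagonal entries (1,1,1).

The boundary map ∂_3: C_3 → C_2 sends each 3-simplex σ to the alternating sum Σ_i (−1)^i (σ with its i-th vertex removed). For instance
  ∂[v_0,v_1,v_2,v_3] = [v_1,v_2,v_3] − [v_0,v_2,v_3] + [v_0,v_1,v_3] − [v_0,v_1,v_2].
The 4×1 boundary matrix has rank 1 and Smith normal form diag(1).

Reading off H_k = ker ∂_k / im ∂_{k+1}:

  H_2: rank ker ∂_2 − rank ∂_3 = (4 − 3) − 1 = 0, and the invariant factors of ∂_3 are all 1, so H_2 = 0.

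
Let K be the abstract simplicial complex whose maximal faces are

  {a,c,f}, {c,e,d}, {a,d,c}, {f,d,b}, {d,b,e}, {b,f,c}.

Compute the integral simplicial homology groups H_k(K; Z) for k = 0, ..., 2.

H_0 ≅ Z,  H_1 ≅ Z,  H_2 = 0.

Take the total order a < b < c < d < e < f on the vertex set. Then K (dimension 2) consists of the simplices:

  0-simplices (6): a, b, c, d, e, f
  1-simplices (12): ac, ad, af, bc, bd, be, bf, cd, ce, cf, de, df
  2-simplices (6): acd, acf, bcf, bde, bdf, cde

Hence C_0 ≅ Z^6, C_1 ≅ Z^12, C_2 ≅ Z^6.

∂_1: C_1 → C_0 sends each edge [p,q] (with p < q) to q − p. For instance
  ∂ce = e − c.
This gives a 6×12 integer matrix of rank 5; reducing to Smith normal form yields diagonal entries (1,1,1,1,1).

∂_2: C_2 → C_1 acts by ∂[p,q,r] = [q,r] − [p,r] + [p,q]. For instance
  ∂cde = de − ce + cd,
  ∂bcf = cf − bf + bc.
As a 12×6 matrix over Z this has rank 6, with invariant factors (1,1,1,1,1,1).

From H_k ≅ ker(∂_k) / im(∂_{k+1}) we obtain:

  H_0: rank C_0 − rank ∂_1 = 6 − 5 = 1, and the invariant factors of ∂_1 are all 1, so H_0 = Z.
  H_1: rank ker ∂_1 − rank ∂_2 = (12 − 5) − 6 = 1, and the invariant factors of ∂_2 are all 1, so H_1 = Z.
  H_2: rank ker ∂_2 − rank ∂_3 = (6 − 6) − 0 = 0, and there is no ∂_3, so H_2 = 0.

As a check, the Euler characteristic is 6 − 12 + 6 = 0, which agrees with 1 − 1 + 0 = 0.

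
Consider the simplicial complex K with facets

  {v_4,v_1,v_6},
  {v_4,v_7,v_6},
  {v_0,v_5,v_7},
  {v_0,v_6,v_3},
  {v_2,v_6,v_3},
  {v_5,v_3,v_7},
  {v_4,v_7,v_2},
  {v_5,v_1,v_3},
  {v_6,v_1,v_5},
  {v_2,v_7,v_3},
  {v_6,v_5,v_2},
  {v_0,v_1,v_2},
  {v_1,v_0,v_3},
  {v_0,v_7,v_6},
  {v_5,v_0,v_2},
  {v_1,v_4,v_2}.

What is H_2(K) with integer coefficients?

Order the vertices as v_0 < v_1 < v_2 < v_3 < v_4 < v_5 < v_6 < v_7. Listing each simplex with vertices in this order, K has dimension 2 with simplices:

  0-simplices (8): [v_0], [v_1], [v_2], [v_3], [v_4], [v_5], [v_6], [v_7]
  1-simplices (24): (24 of them)
  2-simplices (16): (16 of them)

so the chain groups are C_0 ≅ Z^8, C_1 ≅ Z^24, C_2 ≅ Z^16.

∂_1: C_1 → C_0 is given by ∂[p,q] = [q] − [p].
The 8×24 boundary matrix has rank 7 and Smith normal form diag(1,1,1,1,1,1,1).

The boundary map ∂_2: C_2 → C_1 acts by ∂[p,q,r] = [q,r] − [p,r] + [p,q]. For instance
  ∂[v_0,v_2,v_5] = [v_2,v_5] − [v_0,v_5] + [v_0,v_2],
  ∂[v_0,v_1,v_2] = [v_1,v_2] − [v_0,v_2] + [v_0,v_1].
This gives a 24×16 integer matrix of rank 15; reducing to Smith normal form yields diagonal entries (1,1,1,1,1,1,1,1,1,1,1,1,1,1,1).

Now H_k = ker ∂_k / im ∂_{k+1}, so:

  H_2: rank ker ∂_2 − rank ∂_3 = (16 − 15) − 0 = 1, and there is no ∂_3, so H_2 = Z.

(K is a triangulation of the torus T^2.)

H_2 ≅ Z.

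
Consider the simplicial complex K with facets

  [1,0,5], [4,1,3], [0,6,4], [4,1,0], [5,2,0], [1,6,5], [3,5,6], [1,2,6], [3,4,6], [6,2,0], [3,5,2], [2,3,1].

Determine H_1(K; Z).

Take the total order 0 < 1 < 2 < 3 < 4 < 5 < 6 on the vertex set. Then K (dimension 2) consists of the simplices:

  0-simplices (7): [0], [1], [2], [3], [4], [5], [6]
  1-simplices (18): [0,1], [0,2], [0,4], [0,5], [0,6], [1,2], [1,3], [1,4], [1,5], [1,6], [2,3], [2,5], [2,6], [3,4], [3,5], [3,6], [4,6], [5,6]
  2-simplices (12): [0,1,4], [0,1,5], [0,2,5], [0,2,6], [0,4,6], [1,2,3], [1,2,6], [1,3,4], [1,5,6], [2,3,5], [3,4,6], [3,5,6]

so the chain groups are C_0 ≅ Z^7, C_1 ≅ Z^18, C_2 ≅ Z^12.

The boundary map ∂_1: C_1 → C_0 sends each edge [p,q] (with p < q) to q − p. For instance
  ∂[0,6] = [6] − [0].
The resulting 7×18 matrix has rank 6, and its Smith normal form has invariant factors (1,1,1,1,1,1).

Boundary ∂_2: C_2 → C_1 sends each 2-simplex [p,q,r] to [q,r] − [p,r] + [p,q]. For instance
  ∂[1,2,3] = [2,3] − [1,3] + [1,2],
  ∂[3,4,6] = [4,6] − [3,6] + [3,4].
As a 18×12 matrix over Z this has rank 12, with invariant factors (1,1,1,1,1,1,1,1,1,1,1,2).

Reading off H_k = ker ∂_k / im ∂_{k+1}:

  H_1: rank ker ∂_1 − rank ∂_2 = (18 − 6) − 12 = 0, and ∂_2 has invariant factor 2 > 1, so H_1 = Z/2Z.

(K is a triangulation of the real projective plane RP^2.)

H_1 ≅ Z/2Z.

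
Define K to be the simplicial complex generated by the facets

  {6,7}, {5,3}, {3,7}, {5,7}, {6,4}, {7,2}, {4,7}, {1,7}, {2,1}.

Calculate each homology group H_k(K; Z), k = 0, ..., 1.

K has 7 vertices, 9 edges.
rank ∂_0 = 0, rank ∂_1 = 6 ⇒ b_0 = 7 − 0 − 6 = 1; all invariant factors of ∂_1 are 1 so no torsion. So H_0 = Z.
rank ∂_1 = 6, rank ∂_2 = 0 ⇒ b_1 = 9 − 6 − 0 = 3. So H_1 = Z^3.

H_0 ≅ Z,  H_1 ≅ Z^3.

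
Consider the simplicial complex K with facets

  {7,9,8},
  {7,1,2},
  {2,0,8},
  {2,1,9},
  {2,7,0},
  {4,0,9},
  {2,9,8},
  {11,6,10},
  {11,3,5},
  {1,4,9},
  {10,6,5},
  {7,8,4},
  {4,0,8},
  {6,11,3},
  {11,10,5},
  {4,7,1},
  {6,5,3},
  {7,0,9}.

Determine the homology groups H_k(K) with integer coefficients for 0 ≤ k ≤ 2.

H_0 = Z^2,  H_1 = Z_2,  H_2 = Z.

Fix the vertex order 0 < 1 < 2 < 3 < 4 < 5 < 6 < 7 < 8 < 9 < 10 < 11 and write every simplex with vertices in increasing order. Then dim K = 2 and the simplices of K are:

  0-simplices (12): [0], [1], [2], [3], [4], [5], [6], [7], [8], [9], [10], [11]
  1-simplices (27): (27 of them)
  2-simplices (18): (18 of them)

giving chain groups C_0 ≅ Z^12, C_1 ≅ Z^27, C_2 ≅ Z^18.

∂_1: C_1 → C_0 sends each edge [p,q] (with p < q) to q − p.
The 12×27 boundary matrix has rank 10 and Smith normal form diag(1,1,1,1,1,1,1,1,1,1).

Boundary ∂_2: C_2 → C_1 sends each 2-simplex [p,q,r] to [q,r] − [p,r] + [p,q]. For instance
  ∂[0,2,7] = [2,7] − [0,7] + [0,2],
  ∂[3,5,11] = [5,11] − [3,11] + [3,5].
As a 27×18 matrix over Z this has rank 17, with invariant factors (1,1,1,1,1,1,1,1,1,1,1,1,1,1,1,1,2).

Computing H_k = (kernel of ∂_k) / (image of ∂_{k+1}):

  H_0: rank C_0 − rank ∂_1 = 12 − 10 = 2, and the invariant factors of ∂_1 are all 1, so H_0 ≅ Z^2.
  H_1: rank ker ∂_1 − rank ∂_2 = (27 − 10) − 17 = 0, and ∂_2 has invariant factor 2 > 1, so H_1 ≅ Z_2.
  H_2: rank ker ∂_2 − rank ∂_3 = (18 − 17) − 0 = 1, and there is no ∂_3, so H_2 ≅ Z.

(K is a triangulation of the disjoint union of the real projective plane RP^2 and the 2-sphere S^2.)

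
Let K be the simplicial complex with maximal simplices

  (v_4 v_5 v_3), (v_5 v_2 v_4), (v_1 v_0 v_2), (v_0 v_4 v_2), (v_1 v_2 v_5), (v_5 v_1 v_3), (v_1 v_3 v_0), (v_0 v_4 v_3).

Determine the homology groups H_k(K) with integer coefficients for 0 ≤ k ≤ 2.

H_0 ≅ Z,  H_1 = 0,  H_2 ≅ Z.

Order the vertices as v_0 < v_1 < v_2 < v_3 < v_4 < v_5. Listing each simplex with vertices in this order, K has dimension 2 with simplices:

  0-simplices (6): [v_0], [v_1], [v_2], [v_3], [v_4], [v_5]
  1-simplices (12): [v_0,v_1], [v_0,v_2], [v_0,v_3], [v_0,v_4], [v_1,v_2], [v_1,v_3], [v_1,v_5], [v_2,v_4], [v_2,v_5], [v_3,v_4], [v_3,v_5], [v_4,v_5]
  2-simplices (8): [v_0,v_1,v_2], [v_0,v_1,v_3], [v_0,v_2,v_4], [v_0,v_3,v_4], [v_1,v_2,v_5], [v_1,v_3,v_5], [v_2,v_4,v_5], [v_3,v_4,v_5]

so the chain groups are C_0 ≅ Z^6, C_1 ≅ Z^12, C_2 ≅ Z^8.

Boundary ∂_1: C_1 → C_0 sends each edge [p,q] (with p < q) to q − p. For instance
  ∂[v_1,v_3] = [v_3] − [v_1].
This gives a 6×12 integer matrix of rank 5; reducing to Smith normal form yields diagonal entries (1,1,1,1,1).

The boundary map ∂_2: C_2 → C_1 acts by ∂[p,q,r] = [q,r] − [p,r] + [p,q]. For instance
  ∂[v_0,v_2,v_4] = [v_2,v_4] − [v_0,v_4] + [v_0,v_2],
  ∂[v_0,v_1,v_2] = [v_1,v_2] − [v_0,v_2] + [v_0,v_1].
The resulting 12×8 matrix has rank 7, and its Smith normal form has invariant factors (1,1,1,1,1,1,1).

Computing H_k = (kernel of ∂_k) / (image of ∂_{k+1}):

  H_0: rank C_0 − rank ∂_1 = 6 − 5 = 1, and the invariant factors of ∂_1 are all 1, so H_0 ≅ Z.
  H_1: rank ker ∂_1 − rank ∂_2 = (12 − 5) − 7 = 0, and the invariant factors of ∂_2 are all 1, so H_1 ≅ 0.
  H_2: rank ker ∂_2 − rank ∂_3 = (8 − 7) − 0 = 1, and there is no ∂_3, so H_2 ≅ Z.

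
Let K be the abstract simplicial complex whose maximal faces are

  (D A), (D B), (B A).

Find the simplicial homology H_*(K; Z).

H_0 ≅ Z,  H_1 ≅ Z.

We work with the vertex ordering A < B < D. The simplices of K, each written with vertices in increasing order, are:

  0-simplices (3): A, B, D
  1-simplices (3): AB, AD, BD

so the chain groups are C_0 ≅ Z^3, C_1 ≅ Z^3.

Boundary ∂_1: C_1 → C_0 sends each edge [p,q] (with p < q) to q − p. For instance
  ∂BD = D − B.
The 3×3 boundary matrix has rank 2 and Smith normal form diag(1,1).

Reading off H_k = ker ∂_k / im ∂_{k+1}:

  H_0: rank C_0 − rank ∂_1 = 3 − 2 = 1, and the invariant factors of ∂_1 are all 1, so H_0 ≅ Z.
  H_1: rank ker ∂_1 − rank ∂_2 = (3 − 2) − 0 = 1, and there is no ∂_2, so H_1 ≅ Z.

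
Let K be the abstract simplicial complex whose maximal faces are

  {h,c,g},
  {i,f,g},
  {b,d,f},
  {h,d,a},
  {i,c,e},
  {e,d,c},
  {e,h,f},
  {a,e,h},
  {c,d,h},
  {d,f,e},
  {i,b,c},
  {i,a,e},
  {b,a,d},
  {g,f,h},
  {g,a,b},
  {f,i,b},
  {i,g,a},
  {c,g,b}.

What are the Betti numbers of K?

Fix the vertex order a < b < c < d < e < f < g < h < i and write every simplex with vertices in increasing order. Then dim K = 2 and the simplices of K are:

  0-simplices (9): a, b, c, d, e, f, g, h, i
  1-simplices (27): ab, ad, ae, ag, ah, ai, bc, bd, bf, bg, bi, cd, ce, cg, ch, ci, de, df, dh, ef, eh, ei, fg, fh, fi, gh, gi
  2-simplices (18): abd, abg, adh, aeh, aei, agi, bcg, bci, bdf, bfi, cde, cdh, cei, cgh, def, efh, fgh, fgi

Hence C_0 ≅ Z^9, C_1 ≅ Z^27, C_2 ≅ Z^18.

The boundary map ∂_1: C_1 → C_0 maps an edge to its endpoints' difference, ∂[p,q] = q − p. For instance
  ∂cg = g − c.
The 9×27 boundary matrix has rank 8 and Smith normal form diag(1,1,1,1,1,1,1,1).

Boundary ∂_2: C_2 → C_1 maps a triangle to the signed sum of its edges. For instance
  ∂bci = ci − bi + bc,
  ∂cei = ei − ci + ce.
The 27×18 boundary matrix has rank 18 and Smith normal form diag(1,1,1,1,1,1,1,1,1,1,1,1,1,1,1,1,1,2).

From H_k ≅ ker(∂_k) / im(∂_{k+1}) we obtain:

  H_0: rank C_0 − rank ∂_1 = 9 − 8 = 1, and the invariant factors of ∂_1 are all 1, so H_0 ≅ Z.
  H_1: rank ker ∂_1 − rank ∂_2 = (27 − 8) − 18 = 1, and ∂_2 has invariant factor 2 > 1, so H_1 ≅ Z ⊕ Z/2.
  H_2: rank ker ∂_2 − rank ∂_3 = (18 − 18) − 0 = 0, and there is no ∂_3, so H_2 ≅ 0.

As a check, the Euler characteristic is 9 − 27 + 18 = 0, which agrees with 1 − 1 + 0 = 0.

Hence the Betti numbers are b_0 = 1, b_1 = 1, b_2 = 0.

b_0 = 1, b_1 = 1, b_2 = 0.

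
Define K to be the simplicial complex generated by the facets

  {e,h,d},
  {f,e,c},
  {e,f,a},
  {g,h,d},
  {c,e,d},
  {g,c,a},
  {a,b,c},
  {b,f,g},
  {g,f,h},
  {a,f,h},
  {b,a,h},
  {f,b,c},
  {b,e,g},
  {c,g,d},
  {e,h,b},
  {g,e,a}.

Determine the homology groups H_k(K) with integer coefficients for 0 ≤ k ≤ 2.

Fix the vertex order a < b < c < d < e < f < g < h and write every simplex with vertices in increasing order. Then dim K = 2 and the simplices of K are:

  0-simplices (8): a, b, c, d, e, f, g, h
  1-simplices (24): ab, ac, ae, af, ag, ah, bc, be, bf, bg, bh, cd, ce, cf, cg, de, dg, dh, ef, eg, eh, fg, fh, gh
  2-simplices (16): abc, abh, acg, aef, aeg, afh, bcf, beg, beh, bfg, cde, cdg, cef, deh, dgh, fgh

giving chain groups C_0 ≅ Z^8, C_1 ≅ Z^24, C_2 ≅ Z^16.

∂_1: C_1 → C_0 sends each edge [p,q] (with p < q) to q − p. For instance
  ∂bf = f − b.
The resulting 8×24 matrix has rank 7, and its Smith normal form has invariant factors (1,1,1,1,1,1,1).

∂_2: C_2 → C_1 sends each 2-simplex [p,q,r] to [q,r] − [p,r] + [p,q]. For instance
  ∂abh = bh − ah + ab,
  ∂bfg = fg − bg + bf.
The resulting 24×16 matrix has rank 15, and its Smith normal form has invariant factors (1,1,1,1,1,1,1,1,1,1,1,1,1,1,1).

From H_k ≅ ker(∂_k) / im(∂_{k+1}) we obtain:

  H_0: rank C_0 − rank ∂_1 = 8 − 7 = 1, and the invariant factors of ∂_1 are all 1, so H_0 ≅ Z.
  H_1: rank ker ∂_1 − rank ∂_2 = (24 − 7) − 15 = 2, and the invariant factors of ∂_2 are all 1, so H_1 ≅ Z^2.
  H_2: rank ker ∂_2 − rank ∂_3 = (16 − 15) − 0 = 1, and there is no ∂_3, so H_2 ≅ Z.

As a check, the Euler characteristic is 8 − 24 + 16 = 0, which agrees with 1 − 2 + 1 = 0.

H_0 ≅ Z,  H_1 ≅ Z^2,  H_2 ≅ Z.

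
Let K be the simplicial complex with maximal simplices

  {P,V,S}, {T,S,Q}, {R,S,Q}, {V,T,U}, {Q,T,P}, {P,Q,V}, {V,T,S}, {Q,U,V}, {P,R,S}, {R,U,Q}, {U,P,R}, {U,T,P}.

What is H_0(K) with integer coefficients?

Order the vertices as P < Q < R < S < T < U < V. Listing each simplex with vertices in this order, K has dimension 2 with simplices:

  0-simplices (7): P, Q, R, S, T, U, V
  1-simplices (18): PQ, PR, PS, PT, PU, PV, QR, QS, QT, QU, QV, RS, RU, ST, SV, TU, TV, UV
  2-simplices (12): PQT, PQV, PRS, PRU, PSV, PTU, QRS, QRU, QST, QUV, STV, TUV

so the chain groups are C_0 ≅ Z^7, C_1 ≅ Z^18, C_2 ≅ Z^12.

The boundary map ∂_1: C_1 → C_0 is given by ∂[p,q] = [q] − [p].
As a 7×18 matrix over Z this has rank 6, with invariant factors (1,1,1,1,1,1).

∂_2: C_2 → C_1 maps a triangle to the signed sum of its edges. For instance
  ∂PRU = RU − PU + PR,
  ∂PQT = QT − PT + PQ.
The 18×12 boundary matrix has rank 12 and Smith normal form diag(1,1,1,1,1,1,1,1,1,1,1,2).

Reading off H_k = ker ∂_k / im ∂_{k+1}:

  H_0: rank C_0 − rank ∂_1 = 7 − 6 = 1, and the invariant factors of ∂_1 are all 1, so H_0 ≅ Z.

H_0 = Z.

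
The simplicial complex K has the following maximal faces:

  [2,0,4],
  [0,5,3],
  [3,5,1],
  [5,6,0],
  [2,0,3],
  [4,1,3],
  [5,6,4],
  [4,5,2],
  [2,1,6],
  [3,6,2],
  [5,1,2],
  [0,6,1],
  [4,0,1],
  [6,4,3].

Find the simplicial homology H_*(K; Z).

H_0 = Z,  H_1 = Z^2,  H_2 = Z.

We work with the vertex ordering 0 < 1 < 2 < 3 < 4 < 5 < 6. The simplices of K, each written with vertices in increasing order, are:

  0-simplices (7): [0], [1], [2], [3], [4], [5], [6]
  1-simplices (21): [0,1], [0,2], [0,3], [0,4], [0,5], [0,6], [1,2], [1,3], [1,4], [1,5], [1,6], [2,3], [2,4], [2,5], [2,6], [3,4], [3,5], [3,6], [4,5], [4,6], [5,6]
  2-simplices (14): [0,1,4], [0,1,6], [0,2,3], [0,2,4], [0,3,5], [0,5,6], [1,2,5], [1,2,6], [1,3,4], [1,3,5], [2,3,6], [2,4,5], [3,4,6], [4,5,6]

giving chain groups C_0 ≅ Z^7, C_1 ≅ Z^21, C_2 ≅ Z^14.

The boundary map ∂_1: C_1 → C_0 is given by ∂[p,q] = [q] − [p]. For instance
  ∂[5,6] = [6] − [5].
The resulting 7×21 matrix has rank 6, and its Smith normal form has invariant factors (1,1,1,1,1,1).

Boundary ∂_2: C_2 → C_1 acts by ∂[p,q,r] = [q,r] − [p,r] + [p,q]. For instance
  ∂[2,3,6] = [3,6] − [2,6] + [2,3],
  ∂[1,2,6] = [2,6] − [1,6] + [1,2].
The resulting 21×14 matrix has rank 13, and its Smith normal form has invariant factors (1,1,1,1,1,1,1,1,1,1,1,1,1).

Reading off H_k = ker ∂_k / im ∂_{k+1}:

  H_0: rank C_0 − rank ∂_1 = 7 − 6 = 1, and the invariant factors of ∂_1 are all 1, so H_0 ≅ Z.
  H_1: rank ker ∂_1 − rank ∂_2 = (21 − 6) − 13 = 2, and the invariant factors of ∂_2 are all 1, so H_1 ≅ Z^2.
  H_2: rank ker ∂_2 − rank ∂_3 = (14 − 13) − 0 = 1, and there is no ∂_3, so H_2 ≅ Z.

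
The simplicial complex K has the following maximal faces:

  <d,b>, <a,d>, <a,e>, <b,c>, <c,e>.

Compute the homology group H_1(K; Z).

H_1 = Z.

Take the total order a < b < c < d < e on the vertex set. Then K (dimension 1) consists of the simplices:

  0-simplices (5): a, b, c, d, e
  1-simplices (5): ad, ae, bc, bd, ce

giving chain groups C_0 ≅ Z^5, C_1 ≅ Z^5.

The boundary map ∂_1: C_1 → C_0 maps an edge to its endpoints' difference, ∂[p,q] = q − p. For instance
  ∂ce = e − c.
The resulting 5×5 matrix has rank 4, and its Smith normal form has invariant factors (1,1,1,1).

Reading off H_k = ker ∂_k / im ∂_{k+1}:

  H_1: rank ker ∂_1 − rank ∂_2 = (5 − 4) − 0 = 1, and there is no ∂_2, so H_1 ≅ Z.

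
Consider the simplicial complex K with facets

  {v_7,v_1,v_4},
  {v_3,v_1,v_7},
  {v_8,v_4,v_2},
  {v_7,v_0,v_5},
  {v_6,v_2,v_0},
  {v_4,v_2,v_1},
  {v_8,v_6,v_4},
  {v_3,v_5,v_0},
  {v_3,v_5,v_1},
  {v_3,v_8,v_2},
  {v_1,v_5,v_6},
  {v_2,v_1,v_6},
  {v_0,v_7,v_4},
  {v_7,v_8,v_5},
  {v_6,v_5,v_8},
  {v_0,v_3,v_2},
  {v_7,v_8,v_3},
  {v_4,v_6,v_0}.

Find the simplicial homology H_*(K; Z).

Fix the vertex order v_0 < v_1 < v_2 < v_3 < v_4 < v_5 < v_6 < v_7 < v_8 and write every simplex with vertices in increasing order. Then dim K = 2 and the simplices of K are:

  0-simplices (9): [v_0], [v_1], [v_2], [v_3], [v_4], [v_5], [v_6], [v_7], [v_8]
  1-simplices (27): (27 of them)
  2-simplices (18): (18 of them)

so the chain groups are C_0 ≅ Z^9, C_1 ≅ Z^27, C_2 ≅ Z^18.

The boundary map ∂_1: C_1 → C_0 sends each edge [p,q] (with p < q) to q − p. For instance
  ∂[v_1,v_5] = [v_5] − [v_1].
The resulting 9×27 matrix has rank 8, and its Smith normal form has invariant factors (1,1,1,1,1,1,1,1).

The boundary map ∂_2: C_2 → C_1 acts by ∂[p,q,r] = [q,r] − [p,r] + [p,q]. For instance
  ∂[v_5,v_7,v_8] = [v_7,v_8] − [v_5,v_8] + [v_5,v_7],
  ∂[v_1,v_2,v_4] = [v_2,v_4] − [v_1,v_4] + [v_1,v_2].
As a 27×18 matrix over Z this has rank 18, with invariant factors (1,1,1,1,1,1,1,1,1,1,1,1,1,1,1,1,1,2).

From H_k ≅ ker(∂_k) / im(∂_{k+1}) we obtain:

  H_0: rank C_0 − rank ∂_1 = 9 − 8 = 1, and the invariant factors of ∂_1 are all 1, so H_0 ≅ Z.
  H_1: rank ker ∂_1 − rank ∂_2 = (27 − 8) − 18 = 1, and ∂_2 has invariant factor 2 > 1, so H_1 ≅ Z ⊕ Z_2.
  H_2: rank ker ∂_2 − rank ∂_3 = (18 − 18) − 0 = 0, and there is no ∂_3, so H_2 ≅ 0.

(K is a triangulation of the Klein bottle.)

H_0 = Z,  H_1 = Z ⊕ Z_2,  H_2 = 0.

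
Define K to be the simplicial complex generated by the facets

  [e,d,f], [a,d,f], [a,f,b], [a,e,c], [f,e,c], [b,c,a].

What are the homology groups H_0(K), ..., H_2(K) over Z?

K has 6 vertices, 12 edges, 6 triangles.
rank ∂_0 = 0, rank ∂_1 = 5 ⇒ b_0 = 6 − 0 − 5 = 1; all invariant factors of ∂_1 are 1 so no torsion. So H_0 = Z.
rank ∂_1 = 5, rank ∂_2 = 6 ⇒ b_1 = 12 − 5 − 6 = 1; all invariant factors of ∂_2 are 1 so no torsion. So H_1 = Z.
rank ∂_2 = 6, rank ∂_3 = 0 ⇒ b_2 = 6 − 6 − 0 = 0. So H_2 = 0.

H_0 ≅ Z,  H_1 ≅ Z,  H_2 = 0.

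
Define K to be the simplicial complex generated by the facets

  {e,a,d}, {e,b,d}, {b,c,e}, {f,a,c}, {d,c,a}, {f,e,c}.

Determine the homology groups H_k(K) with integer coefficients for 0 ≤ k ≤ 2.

H_0 ≅ Z,  H_1 ≅ Z,  H_2 = 0.

We work with the vertex ordering a < b < c < d < e < f. The simplices of K, each written with vertices in increasing order, are:

  0-simplices (6): a, b, c, d, e, f
  1-simplices (12): ac, ad, ae, af, bc, bd, be, cd, ce, cf, de, ef
  2-simplices (6): acd, acf, ade, bce, bde, cef

so the chain groups are C_0 ≅ Z^6, C_1 ≅ Z^12, C_2 ≅ Z^6.

∂_1: C_1 → C_0 maps an edge to its endpoints' difference, ∂[p,q] = q − p. For instance
  ∂cd = d − c.
The 6×12 boundary matrix has rank 5 and Smith normal form diag(1,1,1,1,1).

The boundary map ∂_2: C_2 → C_1 sends each 2-simplex [p,q,r] to [q,r] − [p,r] + [p,q]. For instance
  ∂bce = ce − be + bc,
  ∂bde = de − be + bd.
As a 12×6 matrix over Z this has rank 6, with invariant factors (1,1,1,1,1,1).

Now H_k = ker ∂_k / im ∂_{k+1}, so:

  H_0: rank C_0 − rank ∂_1 = 6 − 5 = 1, and the invariant factors of ∂_1 are all 1, so H_0 = Z.
  H_1: rank ker ∂_1 − rank ∂_2 = (12 − 5) − 6 = 1, and the invariant factors of ∂_2 are all 1, so H_1 = Z.
  H_2: rank ker ∂_2 − rank ∂_3 = (6 − 6) − 0 = 0, and there is no ∂_3, so H_2 = 0.

(K is a triangulation of the cylinder S^1 x I.)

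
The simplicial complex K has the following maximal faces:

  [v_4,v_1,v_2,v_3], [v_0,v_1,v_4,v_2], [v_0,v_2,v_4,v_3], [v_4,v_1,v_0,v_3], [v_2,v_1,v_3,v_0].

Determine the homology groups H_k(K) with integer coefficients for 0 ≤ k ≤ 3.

H_0 ≅ Z,  H_1 = 0,  H_2 = 0,  H_3 ≅ Z.

Take the total order v_0 < v_1 < v_2 < v_3 < v_4 on the vertex set. Then K (dimension 3) consists of the simplices:

  0-simplices (5): [v_0], [v_1], [v_2], [v_3], [v_4]
  1-simplices (10): [v_0,v_1], [v_0,v_2], [v_0,v_3], [v_0,v_4], [v_1,v_2], [v_1,v_3], [v_1,v_4], [v_2,v_3], [v_2,v_4], [v_3,v_4]
  2-simplices (10): [v_0,v_1,v_2], [v_0,v_1,v_3], [v_0,v_1,v_4], [v_0,v_2,v_3], [v_0,v_2,v_4], [v_0,v_3,v_4], [v_1,v_2,v_3], [v_1,v_2,v_4], [v_1,v_3,v_4], [v_2,v_3,v_4]
  3-simplices (5): [v_0,v_1,v_2,v_3], [v_0,v_1,v_2,v_4], [v_0,v_1,v_3,v_4], [v_0,v_2,v_3,v_4], [v_1,v_2,v_3,v_4]

so the chain groups are C_0 ≅ Z^5, C_1 ≅ Z^10, C_2 ≅ Z^10, C_3 ≅ Z^5.

∂_1: C_1 → C_0 is given by ∂[p,q] = [q] − [p]. For instance
  ∂[v_1,v_2] = [v_2] − [v_1].
As a 5×10 matrix over Z this has rank 4, with invariant factors (1,1,1,1).

Boundary ∂_2: C_2 → C_1 sends each 2-simplex [p,q,r] to [q,r] − [p,r] + [p,q]. For instance
  ∂[v_0,v_2,v_3] = [v_2,v_3] − [v_0,v_3] + [v_0,v_2],
  ∂[v_0,v_3,v_4] = [v_3,v_4] − [v_0,v_4] + [v_0,v_3].
The 10×10 boundary matrix has rank 6 and Smith normal form diag(1,1,1,1,1,1).

∂_3: C_3 → C_2 sends each 3-simplex σ to the alternating sum Σ_i (−1)^i (σ with its i-th vertex removed). For instance
  ∂[v_0,v_1,v_3,v_4] = [v_1,v_3,v_4] − [v_0,v_3,v_4] + [v_0,v_1,v_4] − [v_0,v_1,v_3],
  ∂[v_0,v_2,v_3,v_4] = [v_2,v_3,v_4] − [v_0,v_3,v_4] + [v_0,v_2,v_4] − [v_0,v_2,v_3].
As a 10×5 matrix over Z this has rank 4, with invariant factors (1,1,1,1).

From H_k ≅ ker(∂_k) / im(∂_{k+1}) we obtain:

  H_0: rank C_0 − rank ∂_1 = 5 − 4 = 1, and the invariant factors of ∂_1 are all 1, so H_0 = Z.
  H_1: rank ker ∂_1 − rank ∂_2 = (10 − 4) − 6 = 0, and the invariant factors of ∂_2 are all 1, so H_1 = 0.
  H_2: rank ker ∂_2 − rank ∂_3 = (10 − 6) − 4 = 0, and the invariant factors of ∂_3 are all 1, so H_2 = 0.
  H_3: rank ker ∂_3 − rank ∂_4 = (5 − 4) − 0 = 1, and there is no ∂_4, so H_3 = Z.

(K is a triangulation of the 3-sphere S^3.)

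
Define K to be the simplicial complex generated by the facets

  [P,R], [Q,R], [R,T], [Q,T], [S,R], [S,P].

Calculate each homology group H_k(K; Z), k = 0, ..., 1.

K has 5 vertices, 6 edges.
rank ∂_0 = 0, rank ∂_1 = 4 ⇒ b_0 = 5 − 0 − 4 = 1; all invariant factors of ∂_1 are 1 so no torsion. So H_0 ≅ Z.
rank ∂_1 = 4, rank ∂_2 = 0 ⇒ b_1 = 6 − 4 − 0 = 2. So H_1 ≅ Z^2.

H_0 = Z,  H_1 = Z^2.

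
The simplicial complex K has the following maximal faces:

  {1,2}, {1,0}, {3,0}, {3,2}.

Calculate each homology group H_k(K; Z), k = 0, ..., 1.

We work with the vertex ordering 0 < 1 < 2 < 3. The simplices of K, each written with vertices in increasing order, are:

  0-simplices (4): [0], [1], [2], [3]
  1-simplices (4): [0,1], [0,3], [1,2], [2,3]

so the chain groups are C_0 ≅ Z^4, C_1 ≅ Z^4.

∂_1: C_1 → C_0 sends each edge [p,q] (with p < q) to q − p.
This gives a 4×4 integer matrix of rank 3; reducing to Smith normal form yields diagonal entries (1,1,1).

From H_k ≅ ker(∂_k) / im(∂_{k+1}) we obtain:

  H_0: rank C_0 − rank ∂_1 = 4 − 3 = 1, and the invariant factors of ∂_1 are all 1, so H_0 = Z.
  H_1: rank ker ∂_1 − rank ∂_2 = (4 − 3) − 0 = 1, and there is no ∂_2, so H_1 = Z.

H_0 = Z,  H_1 = Z.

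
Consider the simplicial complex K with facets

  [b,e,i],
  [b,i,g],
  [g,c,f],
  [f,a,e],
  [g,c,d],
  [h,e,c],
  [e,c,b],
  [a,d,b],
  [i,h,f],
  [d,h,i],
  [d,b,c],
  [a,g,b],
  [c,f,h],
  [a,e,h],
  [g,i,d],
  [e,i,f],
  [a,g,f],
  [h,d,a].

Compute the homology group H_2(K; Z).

H_2 ≅ 0.

Fix the vertex order a < b < c < d < e < f < g < h < i and write every simplex with vertices in increasing order. Then dim K = 2 and the simplices of K are:

  0-simplices (9): a, b, c, d, e, f, g, h, i
  1-simplices (27): ab, ad, ae, af, ag, ah, bc, bd, be, bg, bi, cd, ce, cf, cg, ch, dg, dh, di, ef, eh, ei, fg, fh, fi, gi, hi
  2-simplices (18): abd, abg, adh, aef, aeh, afg, bcd, bce, bei, bgi, cdg, ceh, cfg, cfh, dgi, dhi, efi, fhi

Hence C_0 ≅ Z^9, C_1 ≅ Z^27, C_2 ≅ Z^18.

The boundary map ∂_1: C_1 → C_0 sends each edge [p,q] (with p < q) to q − p. For instance
  ∂dg = g − d.
This gives a 9×27 integer matrix of rank 8; reducing to Smith normal form yields diagonal entries (1,1,1,1,1,1,1,1).

Boundary ∂_2: C_2 → C_1 maps a triangle to the signed sum of its edges. For instance
  ∂bei = ei − bi + be,
  ∂bcd = cd − bd + bc.
As a 27×18 matrix over Z this has rank 18, with invariant factors (1,1,1,1,1,1,1,1,1,1,1,1,1,1,1,1,1,2).

From H_k ≅ ker(∂_k) / im(∂_{k+1}) we obtain:

  H_2: rank ker ∂_2 − rank ∂_3 = (18 − 18) − 0 = 0, and there is no ∂_3, so H_2 ≅ 0.

(K is a triangulation of the Klein bottle.)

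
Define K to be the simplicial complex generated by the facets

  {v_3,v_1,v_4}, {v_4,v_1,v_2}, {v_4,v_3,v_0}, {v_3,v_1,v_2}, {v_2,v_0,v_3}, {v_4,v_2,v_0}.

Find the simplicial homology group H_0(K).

Order the vertices as v_0 < v_1 < v_2 < v_3 < v_4. Listing each simplex with vertices in this order, K has dimension 2 with simplices:

  0-simplices (5): [v_0], [v_1], [v_2], [v_3], [v_4]
  1-simplices (9): [v_0,v_2], [v_0,v_3], [v_0,v_4], [v_1,v_2], [v_1,v_3], [v_1,v_4], [v_2,v_3], [v_2,v_4], [v_3,v_4]
  2-simplices (6): [v_0,v_2,v_3], [v_0,v_2,v_4], [v_0,v_3,v_4], [v_1,v_2,v_3], [v_1,v_2,v_4], [v_1,v_3,v_4]

so the chain groups are C_0 ≅ Z^5, C_1 ≅ Z^9, C_2 ≅ Z^6.

Boundary ∂_1: C_1 → C_0 maps an edge to its endpoints' difference, ∂[p,q] = q − p.
The resulting 5×9 matrix has rank 4, and its Smith normal form has invariant factors (1,1,1,1).

Boundary ∂_2: C_2 → C_1 sends each 2-simplex [p,q,r] to [q,r] − [p,r] + [p,q]. For instance
  ∂[v_1,v_2,v_3] = [v_2,v_3] − [v_1,v_3] + [v_1,v_2],
  ∂[v_1,v_3,v_4] = [v_3,v_4] − [v_1,v_4] + [v_1,v_3].
The resulting 9×6 matrix has rank 5, and its Smith normal form has invariant factors (1,1,1,1,1).

Computing H_k = (kernel of ∂_k) / (image of ∂_{k+1}):

  H_0: rank C_0 − rank ∂_1 = 5 − 4 = 1, and the invariant factors of ∂_1 are all 1, so H_0 = Z.

H_0 ≅ Z.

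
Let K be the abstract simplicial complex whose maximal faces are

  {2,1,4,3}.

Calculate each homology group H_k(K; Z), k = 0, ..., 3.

Take the total order 1 < 2 < 3 < 4 on the vertex set. Then K (dimension 3) consists of the simplices:

  0-simplices (4): [1], [2], [3], [4]
  1-simplices (6): [1,2], [1,3], [1,4], [2,3], [2,4], [3,4]
  2-simplices (4): [1,2,3], [1,2,4], [1,3,4], [2,3,4]
  3-simplices (1): [1,2,3,4]

Hence C_0 ≅ Z^4, C_1 ≅ Z^6, C_2 ≅ Z^4, C_3 ≅ Z^1.

The boundary map ∂_1: C_1 → C_0 is given by ∂[p,q] = [q] − [p]. For instance
  ∂[1,2] = [2] − [1].
This gives a 4×6 integer matrix of rank 3; reducing to Smith normal form yields diagonal entries (1,1,1).

The boundary map ∂_2: C_2 → C_1 acts by ∂[p,q,r] = [q,r] − [p,r] + [p,q]. For instance
  ∂[2,3,4] = [3,4] − [2,4] + [2,3],
  ∂[1,3,4] = [3,4] − [1,4] + [1,3].
The resulting 6×4 matrix has rank 3, and its Smith normal form has invariant factors (1,1,1).

Boundary ∂_3: C_3 → C_2 sends each 3-simplex σ to the alternating sum Σ_i (−1)^i (σ with its i-th vertex removed). For instance
  ∂[1,2,3,4] = [2,3,4] − [1,3,4] + [1,2,4] − [1,2,3].
The resulting 4×1 matrix has rank 1, and its Smith normal form has invariant factors (1).

Now H_k = ker ∂_k / im ∂_{k+1}, so:

  H_0: rank C_0 − rank ∂_1 = 4 − 3 = 1, and the invariant factors of ∂_1 are all 1, so H_0 = Z.
  H_1: rank ker ∂_1 − rank ∂_2 = (6 − 3) − 3 = 0, and the invariant factors of ∂_2 are all 1, so H_1 = 0.
  H_2: rank ker ∂_2 − rank ∂_3 = (4 − 3) − 1 = 0, and the invariant factors of ∂_3 are all 1, so H_2 = 0.
  H_3: rank ker ∂_3 − rank ∂_4 = (1 − 1) − 0 = 0, and there is no ∂_4, so H_3 = 0.

As a check, the Euler characteristic is 4 − 6 + 4 − 1 = 1, which agrees with 1 − 0 + 0 − 0 = 1.
(K is a triangulation of the 3-simplex.)

H_0 = Z,  H_1 = 0,  H_2 = 0,  H_3 = 0.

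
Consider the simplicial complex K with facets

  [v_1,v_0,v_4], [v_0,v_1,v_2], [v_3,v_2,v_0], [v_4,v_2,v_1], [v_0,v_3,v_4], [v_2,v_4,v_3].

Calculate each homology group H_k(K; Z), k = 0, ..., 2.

H_0 = Z,  H_1 = 0,  H_2 = Z.

We work with the vertex ordering v_0 < v_1 < v_2 < v_3 < v_4. The simplices of K, each written with vertices in increasing order, are:

  0-simplices (5): [v_0], [v_1], [v_2], [v_3], [v_4]
  1-simplices (9): [v_0,v_1], [v_0,v_2], [v_0,v_3], [v_0,v_4], [v_1,v_2], [v_1,v_4], [v_2,v_3], [v_2,v_4], [v_3,v_4]
  2-simplices (6): [v_0,v_1,v_2], [v_0,v_1,v_4], [v_0,v_2,v_3], [v_0,v_3,v_4], [v_1,v_2,v_4], [v_2,v_3,v_4]

Hence C_0 ≅ Z^5, C_1 ≅ Z^9, C_2 ≅ Z^6.

Boundary ∂_1: C_1 → C_0 is given by ∂[p,q] = [q] − [p]. For instance
  ∂[v_0,v_1] = [v_1] − [v_0].
This gives a 5×9 integer matrix of rank 4; reducing to Smith normal form yields diagonal entries (1,1,1,1).

Boundary ∂_2: C_2 → C_1 sends each 2-simplex [p,q,r] to [q,r] − [p,r] + [p,q]. For instance
  ∂[v_2,v_3,v_4] = [v_3,v_4] − [v_2,v_4] + [v_2,v_3],
  ∂[v_0,v_1,v_2] = [v_1,v_2] − [v_0,v_2] + [v_0,v_1].
The 9×6 boundary matrix has rank 5 and Smith normal form diag(1,1,1,1,1).

Now H_k = ker ∂_k / im ∂_{k+1}, so:

  H_0: rank C_0 − rank ∂_1 = 5 − 4 = 1, and the invariant factors of ∂_1 are all 1, so H_0 ≅ Z.
  H_1: rank ker ∂_1 − rank ∂_2 = (9 − 4) − 5 = 0, and the invariant factors of ∂_2 are all 1, so H_1 ≅ 0.
  H_2: rank ker ∂_2 − rank ∂_3 = (6 − 5) − 0 = 1, and there is no ∂_3, so H_2 ≅ Z.

As a check, the Euler characteristic is 5 − 9 + 6 = 2, which agrees with 1 − 0 + 1 = 2.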